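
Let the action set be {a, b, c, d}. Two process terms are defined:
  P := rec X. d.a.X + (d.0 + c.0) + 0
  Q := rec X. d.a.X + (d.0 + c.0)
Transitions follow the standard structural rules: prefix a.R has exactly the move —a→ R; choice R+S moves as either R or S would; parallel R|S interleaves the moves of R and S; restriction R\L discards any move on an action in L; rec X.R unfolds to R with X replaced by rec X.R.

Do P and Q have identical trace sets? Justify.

trace-equivalent

P's transition system — 3 states:
  p0 = rec X. d.a.X + (d.0 + c.0) + 0 :: ··c··> p1, ··d··> p1, ··d··> p2
  p1 = 0 :: deadlocked
  p2 = a.(rec X. d.a.X + (d.0 + c.0) + 0) :: ··a··> p0
Q's transition system — 3 states:
  q0 = rec X. d.a.X + (d.0 + c.0) :: ··c··> q1, ··d··> q1, ··d··> q2
  q1 = 0 :: deadlocked
  q2 = a.(rec X. d.a.X + (d.0 + c.0)) :: ··a··> q0
Bisimilarity quotient blocks:
  B0 = {p0, q0}
  B1 = {p2, q2}
  B2 = {p1, q1}
p0 ∈ B0, q0 ∈ B0 → same block
Bisimilar ⇒ trace-equivalent.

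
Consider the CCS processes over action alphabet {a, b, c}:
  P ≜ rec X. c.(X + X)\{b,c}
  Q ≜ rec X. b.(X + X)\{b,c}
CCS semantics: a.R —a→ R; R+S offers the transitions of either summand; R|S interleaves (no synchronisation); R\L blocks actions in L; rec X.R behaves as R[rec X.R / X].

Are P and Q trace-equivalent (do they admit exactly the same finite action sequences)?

LTS(P): 2 reachable states
  m0 = rec X. c.(X + X)\{b,c} → =c=> m1
  m1 = ((rec X. c.(X + X)\{b,c}) + (rec X. c.(X + X)\{b,c}))\{b,c} → ∅
LTS(Q): 2 reachable states
  n0 = rec X. b.(X + X)\{b,c} → =b=> n1
  n1 = ((rec X. b.(X + X)\{b,c}) + (rec X. b.(X + X)\{b,c}))\{b,c} → ∅
Run σ = ⟨c⟩ on P: start {m0}
  step 1 (c): {m1}
  — P admits the full trace.
Run σ = ⟨c⟩ on Q: start {n0}
  step 1 (c): ∅  — Q cannot continue

traces(P) ≠ traces(Q) — witness ⟨c⟩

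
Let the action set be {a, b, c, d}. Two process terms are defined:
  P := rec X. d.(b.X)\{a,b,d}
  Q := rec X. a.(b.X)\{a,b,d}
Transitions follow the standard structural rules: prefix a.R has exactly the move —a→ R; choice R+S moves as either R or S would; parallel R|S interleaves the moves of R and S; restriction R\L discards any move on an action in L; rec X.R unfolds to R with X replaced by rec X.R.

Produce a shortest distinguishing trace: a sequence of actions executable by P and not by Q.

Reachable graph of P (2 states):
  m0 = rec X. d.(b.X)\{a,b,d} ⊢ -d-> m1
  m1 = (b.(rec X. d.(b.X)\{a,b,d}))\{a,b,d} ⊢ stopped
Reachable graph of Q (2 states):
  n0 = rec X. a.(b.X)\{a,b,d} ⊢ -a-> n1
  n1 = (b.(rec X. a.(b.X)\{a,b,d}))\{a,b,d} ⊢ stopped
Trace ⟨d⟩ through P, begin at {m0}:
  [1] d ⇒ {m1}
  ✓ P
Trace ⟨d⟩ through Q, begin at {n0}:
  [1] d ⇒ ∅  — Q cannot continue

d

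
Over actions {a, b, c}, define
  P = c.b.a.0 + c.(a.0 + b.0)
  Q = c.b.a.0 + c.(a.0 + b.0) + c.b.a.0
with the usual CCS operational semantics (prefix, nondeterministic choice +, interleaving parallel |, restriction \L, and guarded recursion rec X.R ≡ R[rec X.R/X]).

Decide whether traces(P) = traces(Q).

LTS(P): 5 reachable states
  p0 = c.b.a.0 + c.(a.0 + b.0) has moves -c-> p1, -c-> p2
  p1 = a.0 + b.0 has moves -a-> p3, -b-> p3
  p2 = b.a.0 has moves -b-> p4
  p3 = 0 has moves ∅
  p4 = a.0 has moves -a-> p3
LTS(Q): 5 reachable states
  q0 = c.b.a.0 + c.(a.0 + b.0) + c.b.a.0 has moves -c-> q1, -c-> q2
  q1 = a.0 + b.0 has moves -a-> q3, -b-> q3
  q2 = b.a.0 has moves -b-> q4
  q3 = 0 has moves ∅
  q4 = a.0 has moves -a-> q3
Coarsest stable partition (strong bisimilarity classes):
  B0 = {p0, q0}
  B1 = {p1, q1}
  B2 = {p3, q3}
  B3 = {p2, q2}
  B4 = {p4, q4}
p0 ∈ B0, q0 ∈ B0 → same block
Bisimilar ⇒ trace-equivalent.

traces(P) = traces(Q)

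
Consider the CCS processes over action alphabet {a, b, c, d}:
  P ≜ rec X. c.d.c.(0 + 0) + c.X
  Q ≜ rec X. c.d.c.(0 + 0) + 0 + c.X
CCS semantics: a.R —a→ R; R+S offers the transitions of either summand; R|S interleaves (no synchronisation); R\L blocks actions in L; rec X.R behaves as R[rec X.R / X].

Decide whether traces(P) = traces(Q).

P's transition system — 4 states:
  s0 = rec X. c.d.c.(0 + 0) + c.X ⊢ --c--▸ s0, --c--▸ s1
  s1 = d.c.(0 + 0) ⊢ --d--▸ s2
  s2 = c.(0 + 0) ⊢ --c--▸ s3
  s3 = 0 + 0 ⊢ ∅
Q's transition system — 4 states:
  t0 = rec X. c.d.c.(0 + 0) + 0 + c.X ⊢ --c--▸ t0, --c--▸ t1
  t1 = d.c.(0 + 0) ⊢ --d--▸ t2
  t2 = c.(0 + 0) ⊢ --c--▸ t3
  t3 = 0 + 0 ⊢ ∅
Bisimilarity quotient blocks:
  B0 = {s0, t0}
  B1 = {s1, t1}
  B2 = {s2, t2}
  B3 = {s3, t3}
s0 ∈ B0, t0 ∈ B0 → same block
Bisimilar ⇒ trace-equivalent.

YES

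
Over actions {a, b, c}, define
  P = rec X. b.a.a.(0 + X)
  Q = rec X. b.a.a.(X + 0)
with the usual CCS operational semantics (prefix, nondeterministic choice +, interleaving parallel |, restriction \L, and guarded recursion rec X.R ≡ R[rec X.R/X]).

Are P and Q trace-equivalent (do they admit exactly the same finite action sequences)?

trace-equivalent

Reachable graph of P (4 states):
  m0 = rec X. b.a.a.(0 + X) → -b-> m1
  m1 = a.a.(0 + (rec X. b.a.a.(0 + X))) → -a-> m2
  m2 = a.(0 + (rec X. b.a.a.(0 + X))) → -a-> m3
  m3 = 0 + (rec X. b.a.a.(0 + X)) → -b-> m1
Reachable graph of Q (4 states):
  n0 = rec X. b.a.a.(X + 0) → -b-> n1
  n1 = a.a.((rec X. b.a.a.(X + 0)) + 0) → -a-> n2
  n2 = a.((rec X. b.a.a.(X + 0)) + 0) → -a-> n3
  n3 = (rec X. b.a.a.(X + 0)) + 0 → -b-> n1
Bisimilarity quotient blocks:
  B0 = {m0, m3, n0, n3}
  B1 = {m1, n1}
  B2 = {m2, n2}
m0 ∈ B0, n0 ∈ B0 → same block
Bisimilar ⇒ trace-equivalent.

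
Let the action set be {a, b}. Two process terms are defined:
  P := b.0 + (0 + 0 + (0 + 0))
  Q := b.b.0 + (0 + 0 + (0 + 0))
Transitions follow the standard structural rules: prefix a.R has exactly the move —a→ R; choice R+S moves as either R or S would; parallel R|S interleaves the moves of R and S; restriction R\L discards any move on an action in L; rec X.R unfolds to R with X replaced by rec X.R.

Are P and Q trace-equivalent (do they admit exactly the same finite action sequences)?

P's transition system — 2 states:
  m0 = b.0 + (0 + 0 + (0 + 0)) → —b→ m1
  m1 = 0 → deadlocked
Q's transition system — 3 states:
  n0 = b.b.0 + (0 + 0 + (0 + 0)) → —b→ n1
  n1 = b.0 → —b→ n2
  n2 = 0 → deadlocked
Trace ⟨bb⟩ through Q, begin at {n0}:
  [1] b ⇒ {n1}
  [2] b ⇒ {n2}
  ✓ Q
Trace ⟨bb⟩ through P, begin at {m0}:
  [1] b ⇒ {m1}
  [2] b ⇒ ∅ (P stuck)

traces(P) ≠ traces(Q) — witness ⟨bb⟩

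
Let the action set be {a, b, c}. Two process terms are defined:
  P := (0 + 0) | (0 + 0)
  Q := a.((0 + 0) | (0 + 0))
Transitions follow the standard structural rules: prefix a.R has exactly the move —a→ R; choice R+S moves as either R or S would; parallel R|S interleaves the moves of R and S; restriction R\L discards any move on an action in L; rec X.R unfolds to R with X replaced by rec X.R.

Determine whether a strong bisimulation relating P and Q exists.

P ≁ Q

LTS(P): 1 reachable states
  s0 = (0 + 0) | (0 + 0) → ∅
LTS(Q): 2 reachable states
  t0 = a.((0 + 0) | (0 + 0)) → --a--▸ t1
  t1 = (0 + 0) | (0 + 0) → ∅
Partition-refinement fixed point:
  B0 = {s0, t1}
  B1 = {t0}
s0 ∈ B0, t0 ∈ B1 → different blocks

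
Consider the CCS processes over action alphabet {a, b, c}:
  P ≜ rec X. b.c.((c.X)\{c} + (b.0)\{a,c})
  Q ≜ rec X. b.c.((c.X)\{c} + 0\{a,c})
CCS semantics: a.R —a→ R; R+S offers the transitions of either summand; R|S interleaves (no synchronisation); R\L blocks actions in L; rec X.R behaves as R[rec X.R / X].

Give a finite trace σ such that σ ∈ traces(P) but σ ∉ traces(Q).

LTS(P): 4 reachable states
  u0 = rec X. b.c.((c.X)\{c} + (b.0)\{a,c}) ⊢ ··b··> u1
  u1 = c.((c.(rec X. b.c.((c.X)\{c} + (b.0)\{a,c})))\{c} + (b.0)\{a,c}) ⊢ ··c··> u2
  u2 = (c.(rec X. b.c.((c.X)\{c} + (b.0)\{a,c})))\{c} + (b.0)\{a,c} ⊢ ··b··> u3
  u3 = 0\{a,c} ⊢ ·
LTS(Q): 3 reachable states
  v0 = rec X. b.c.((c.X)\{c} + 0\{a,c}) ⊢ ··b··> v1
  v1 = c.((c.(rec X. b.c.((c.X)\{c} + 0\{a,c})))\{c} + 0\{a,c}) ⊢ ··c··> v2
  v2 = (c.(rec X. b.c.((c.X)\{c} + 0\{a,c})))\{c} + 0\{a,c} ⊢ ·
Trace ⟨bcb⟩ through P, begin at {u0}:
  after b @ step 1: {u1}
  after c @ step 2: {u2}
  after b @ step 3: {u3}
  — P admits the full trace.
Trace ⟨bcb⟩ through Q, begin at {v0}:
  after b @ step 1: {v1}
  after c @ step 2: {v2}
  after b @ step 3: no successor for Q

bcb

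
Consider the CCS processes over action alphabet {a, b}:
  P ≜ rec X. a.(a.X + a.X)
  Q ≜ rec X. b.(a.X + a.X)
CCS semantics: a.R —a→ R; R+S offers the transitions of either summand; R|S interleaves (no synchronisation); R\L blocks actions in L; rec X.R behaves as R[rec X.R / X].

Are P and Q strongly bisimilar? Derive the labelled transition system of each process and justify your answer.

LTS(P): 2 reachable states
  s0 = rec X. a.(a.X + a.X) has moves —a→ s1
  s1 = a.(rec X. a.(a.X + a.X)) + a.(rec X. a.(a.X + a.X)) has moves —a→ s0
LTS(Q): 2 reachable states
  t0 = rec X. b.(a.X + a.X) has moves —b→ t1
  t1 = a.(rec X. b.(a.X + a.X)) + a.(rec X. b.(a.X + a.X)) has moves —a→ t0
Partition-refinement fixed point:
  B0 = {s0, s1}
  B1 = {t0}
  B2 = {t1}
s0 ∈ B0, t0 ∈ B1 → different blocks

NO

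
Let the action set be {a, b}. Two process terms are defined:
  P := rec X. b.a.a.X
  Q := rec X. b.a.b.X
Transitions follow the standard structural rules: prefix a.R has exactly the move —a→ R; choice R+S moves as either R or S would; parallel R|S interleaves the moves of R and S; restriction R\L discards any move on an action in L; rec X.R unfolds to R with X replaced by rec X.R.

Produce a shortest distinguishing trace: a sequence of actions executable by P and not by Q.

Reachable graph of P (3 states):
  m0 = rec X. b.a.a.X has moves —b→ m1
  m1 = a.a.(rec X. b.a.a.X) has moves —a→ m2
  m2 = a.(rec X. b.a.a.X) has moves —a→ m0
Reachable graph of Q (3 states):
  n0 = rec X. b.a.b.X has moves —b→ n1
  n1 = a.b.(rec X. b.a.b.X) has moves —a→ n2
  n2 = b.(rec X. b.a.b.X) has moves —b→ n0
Executing baa from P (initial set {m0}):
  step 1 (b): {m1}
  step 2 (a): {m2}
  step 3 (a): {m0}
  — P admits the full trace.
Executing baa from Q (initial set {n0}):
  step 1 (b): {n1}
  step 2 (a): {n2}
  step 3 (a): ∅  — Q cannot continue

baa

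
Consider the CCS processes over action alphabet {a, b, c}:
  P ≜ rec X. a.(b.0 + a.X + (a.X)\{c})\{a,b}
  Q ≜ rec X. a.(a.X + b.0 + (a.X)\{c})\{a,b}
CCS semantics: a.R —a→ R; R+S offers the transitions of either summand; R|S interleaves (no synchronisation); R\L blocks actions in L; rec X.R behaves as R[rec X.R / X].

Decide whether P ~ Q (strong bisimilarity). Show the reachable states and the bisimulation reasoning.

YES

LTS(P): 2 reachable states
  m0 = rec X. a.(b.0 + a.X + (a.X)\{c})\{a,b} ⊢ =a=> m1
  m1 = (b.0 + a.(rec X. a.(b.0 + a.X + (a.X)\{c})\{a,b}) + (a.(rec X. a.(b.0 + a.X + (a.X)\{c})\{a,b}))\{c})\{a,b} ⊢ (no moves)
LTS(Q): 2 reachable states
  n0 = rec X. a.(a.X + b.0 + (a.X)\{c})\{a,b} ⊢ =a=> n1
  n1 = (a.(rec X. a.(a.X + b.0 + (a.X)\{c})\{a,b}) + b.0 + (a.(rec X. a.(a.X + b.0 + (a.X)\{c})\{a,b}))\{c})\{a,b} ⊢ (no moves)
Coarsest stable partition (strong bisimilarity classes):
  B0 = {m0, n0}
  B1 = {m1, n1}
m0 ∈ B0, n0 ∈ B0 → same block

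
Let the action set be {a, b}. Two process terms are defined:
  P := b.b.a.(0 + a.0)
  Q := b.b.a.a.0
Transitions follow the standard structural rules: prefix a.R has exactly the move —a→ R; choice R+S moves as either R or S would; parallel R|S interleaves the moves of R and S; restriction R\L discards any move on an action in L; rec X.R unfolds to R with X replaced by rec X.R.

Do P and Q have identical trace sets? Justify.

LTS(P): 5 reachable states
  p0 = b.b.a.(0 + a.0) :: ··b··> p1
  p1 = b.a.(0 + a.0) :: ··b··> p2
  p2 = a.(0 + a.0) :: ··a··> p3
  p3 = 0 + a.0 :: ··a··> p4
  p4 = 0 :: stopped
LTS(Q): 5 reachable states
  q0 = b.b.a.a.0 :: ··b··> q1
  q1 = b.a.a.0 :: ··b··> q2
  q2 = a.a.0 :: ··a··> q3
  q3 = a.0 :: ··a··> q4
  q4 = 0 :: stopped
Bisimilarity quotient blocks:
  B0 = {p0, q0}
  B1 = {p1, q1}
  B2 = {p2, q2}
  B3 = {p3, q3}
  B4 = {p4, q4}
p0 ∈ B0, q0 ∈ B0 → same block
Bisimilar ⇒ trace-equivalent.

YES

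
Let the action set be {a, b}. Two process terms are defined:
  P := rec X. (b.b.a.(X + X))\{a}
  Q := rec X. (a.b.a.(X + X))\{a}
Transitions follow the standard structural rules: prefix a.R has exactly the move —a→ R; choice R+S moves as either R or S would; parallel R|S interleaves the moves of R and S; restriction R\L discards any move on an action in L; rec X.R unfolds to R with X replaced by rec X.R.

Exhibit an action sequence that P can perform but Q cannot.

b

P's transition system — 3 states:
  u0 = rec X. (b.b.a.(X + X))\{a} → ··b··> u1
  u1 = (b.a.((rec X. (b.b.a.(X + X))\{a}) + (rec X. (b.b.a.(X + X))\{a})))\{a} → ··b··> u2
  u2 = (a.((rec X. (b.b.a.(X + X))\{a}) + (rec X. (b.b.a.(X + X))\{a})))\{a} → deadlocked
Q's transition system — 1 states:
  v0 = rec X. (a.b.a.(X + X))\{a} → deadlocked
Trace ⟨b⟩ through P, begin at {u0}:
  step 1 (b): {u1}
  P completes σ.
Trace ⟨b⟩ through Q, begin at {v0}:
  step 1 (b): no successor for Q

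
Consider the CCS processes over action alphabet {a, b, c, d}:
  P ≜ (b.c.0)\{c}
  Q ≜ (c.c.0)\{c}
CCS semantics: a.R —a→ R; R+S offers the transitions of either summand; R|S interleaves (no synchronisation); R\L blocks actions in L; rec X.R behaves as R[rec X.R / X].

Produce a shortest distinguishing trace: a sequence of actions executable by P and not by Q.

b

P's transition system — 2 states:
  m0 = (b.c.0)\{c} → --b--▸ m1
  m1 = (c.0)\{c} → ∅
Q's transition system — 1 states:
  n0 = (c.c.0)\{c} → ∅
Run σ = ⟨b⟩ on P: start {m0}
  step 1 (b): {m1}
  ✓ P
Run σ = ⟨b⟩ on Q: start {n0}
  step 1 (b): no successor for Q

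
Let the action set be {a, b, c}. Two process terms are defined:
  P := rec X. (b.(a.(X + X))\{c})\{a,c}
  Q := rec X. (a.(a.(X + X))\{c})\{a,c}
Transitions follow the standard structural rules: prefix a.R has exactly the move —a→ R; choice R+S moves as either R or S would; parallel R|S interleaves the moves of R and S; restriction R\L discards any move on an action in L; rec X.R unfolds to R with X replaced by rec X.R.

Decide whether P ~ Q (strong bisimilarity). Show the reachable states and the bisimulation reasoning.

NO

LTS(P): 2 reachable states
  s0 = rec X. (b.(a.(X + X))\{c})\{a,c} ⊢ --b--▸ s1
  s1 = (a.((rec X. (b.(a.(X + X))\{c})\{a,c}) + (rec X. (b.(a.(X + X))\{c})\{a,c})))\{c}\{a,c} ⊢ ∅
LTS(Q): 1 reachable states
  t0 = rec X. (a.(a.(X + X))\{c})\{a,c} ⊢ ∅
Partition-refinement fixed point:
  B0 = {s0}
  B1 = {s1, t0}
s0 ∈ B0, t0 ∈ B1 → different blocks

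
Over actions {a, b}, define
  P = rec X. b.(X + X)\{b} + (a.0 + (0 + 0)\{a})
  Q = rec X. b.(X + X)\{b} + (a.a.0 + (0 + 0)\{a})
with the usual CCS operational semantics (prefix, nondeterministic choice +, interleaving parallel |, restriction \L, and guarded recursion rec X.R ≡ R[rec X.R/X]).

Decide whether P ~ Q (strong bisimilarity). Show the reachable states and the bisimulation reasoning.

NO

LTS(P): 4 reachable states
  s0 = rec X. b.(X + X)\{b} + (a.0 + (0 + 0)\{a}) | --a--▸ s1, --b--▸ s2
  s1 = 0 | deadlocked
  s2 = ((rec X. b.(X + X)\{b} + (a.0 + (0 + 0)\{a})) + (rec X. b.(X + X)\{b} + (a.0 + (0 + 0)\{a})))\{b} | --a--▸ s3
  s3 = 0\{b} | deadlocked
LTS(Q): 6 reachable states
  t0 = rec X. b.(X + X)\{b} + (a.a.0 + (0 + 0)\{a}) | --a--▸ t1, --b--▸ t2
  t1 = a.0 | --a--▸ t3
  t2 = ((rec X. b.(X + X)\{b} + (a.a.0 + (0 + 0)\{a})) + (rec X. b.(X + X)\{b} + (a.a.0 + (0 + 0)\{a})))\{b} | --a--▸ t4
  t3 = 0 | deadlocked
  t4 = (a.0)\{b} | --a--▸ t5
  t5 = 0\{b} | deadlocked
Partition-refinement fixed point:
  B0 = {s0}
  B1 = {s1, s3, t3, t5}
  B2 = {s2, t1, t4}
  B3 = {t0}
  B4 = {t2}
s0 ∈ B0, t0 ∈ B3 → different blocks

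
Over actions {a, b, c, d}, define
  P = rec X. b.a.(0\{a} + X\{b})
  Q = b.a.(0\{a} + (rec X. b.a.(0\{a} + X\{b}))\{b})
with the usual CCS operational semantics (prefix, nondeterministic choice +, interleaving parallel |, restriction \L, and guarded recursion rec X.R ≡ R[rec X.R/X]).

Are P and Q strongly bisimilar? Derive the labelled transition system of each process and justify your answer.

YES

LTS(P): 3 reachable states
  u0 = rec X. b.a.(0\{a} + X\{b}) :: =b=> u1
  u1 = a.(0\{a} + (rec X. b.a.(0\{a} + X\{b}))\{b}) :: =a=> u2
  u2 = 0\{a} + (rec X. b.a.(0\{a} + X\{b}))\{b} :: stopped
LTS(Q): 3 reachable states
  v0 = b.a.(0\{a} + (rec X. b.a.(0\{a} + X\{b}))\{b}) :: =b=> v1
  v1 = a.(0\{a} + (rec X. b.a.(0\{a} + X\{b}))\{b}) :: =a=> v2
  v2 = 0\{a} + (rec X. b.a.(0\{a} + X\{b}))\{b} :: stopped
Partition-refinement fixed point:
  B0 = {u0, v0}
  B1 = {u1, v1}
  B2 = {u2, v2}
u0 ∈ B0, v0 ∈ B0 → same block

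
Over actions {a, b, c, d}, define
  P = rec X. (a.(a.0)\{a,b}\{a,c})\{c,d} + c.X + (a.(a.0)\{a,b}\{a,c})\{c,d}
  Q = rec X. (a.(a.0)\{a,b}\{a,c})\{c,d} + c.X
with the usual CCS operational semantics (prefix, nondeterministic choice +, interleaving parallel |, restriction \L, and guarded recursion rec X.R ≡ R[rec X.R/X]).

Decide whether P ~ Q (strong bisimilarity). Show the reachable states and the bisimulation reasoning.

P ~ Q

LTS(P): 2 reachable states
  s0 = rec X. (a.(a.0)\{a,b}\{a,c})\{c,d} + c.X + (a.(a.0)\{a,b}\{a,c})\{c,d} ⊢ -a-> s1, -c-> s0
  s1 = (a.0)\{a,b}\{a,c}\{c,d} ⊢ (no moves)
LTS(Q): 2 reachable states
  t0 = rec X. (a.(a.0)\{a,b}\{a,c})\{c,d} + c.X ⊢ -a-> t1, -c-> t0
  t1 = (a.0)\{a,b}\{a,c}\{c,d} ⊢ (no moves)
Coarsest stable partition (strong bisimilarity classes):
  B0 = {s0, t0}
  B1 = {s1, t1}
s0 ∈ B0, t0 ∈ B0 → same block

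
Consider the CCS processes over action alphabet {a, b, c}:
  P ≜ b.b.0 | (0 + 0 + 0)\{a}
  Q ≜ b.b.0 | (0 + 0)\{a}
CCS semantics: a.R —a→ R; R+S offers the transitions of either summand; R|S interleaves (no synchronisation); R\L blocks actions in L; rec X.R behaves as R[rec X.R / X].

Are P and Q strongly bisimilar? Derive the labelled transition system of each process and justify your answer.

Reachable graph of P (3 states):
  p0 = b.b.0 | (0 + 0 + 0)\{a} → ··b··> p1
  p1 = b.0 | (0 + 0 + 0)\{a} → ··b··> p2
  p2 = 0 | (0 + 0 + 0)\{a} → stopped
Reachable graph of Q (3 states):
  q0 = b.b.0 | (0 + 0)\{a} → ··b··> q1
  q1 = b.0 | (0 + 0)\{a} → ··b··> q2
  q2 = 0 | (0 + 0)\{a} → stopped
Partition-refinement fixed point:
  B0 = {p0, q0}
  B1 = {p1, q1}
  B2 = {p2, q2}
p0 ∈ B0, q0 ∈ B0 → same block

P ~ Q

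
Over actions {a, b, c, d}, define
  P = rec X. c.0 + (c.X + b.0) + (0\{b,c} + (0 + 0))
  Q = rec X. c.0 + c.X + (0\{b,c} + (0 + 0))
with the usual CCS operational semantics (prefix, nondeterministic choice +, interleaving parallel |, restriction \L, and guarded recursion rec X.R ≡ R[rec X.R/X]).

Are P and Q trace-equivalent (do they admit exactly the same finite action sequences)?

Reachable graph of P (2 states):
  m0 = rec X. c.0 + (c.X + b.0) + (0\{b,c} + (0 + 0)) | --b--▸ m1, --c--▸ m0, --c--▸ m1
  m1 = 0 | ·
Reachable graph of Q (2 states):
  n0 = rec X. c.0 + c.X + (0\{b,c} + (0 + 0)) | --c--▸ n0, --c--▸ n1
  n1 = 0 | ·
Run σ = ⟨b⟩ on P: start {m0}
  after b @ step 1: {m1}
  P completes σ.
Run σ = ⟨b⟩ on Q: start {n0}
  after b @ step 1: ∅  — Q cannot continue

trace-distinct — witness ⟨b⟩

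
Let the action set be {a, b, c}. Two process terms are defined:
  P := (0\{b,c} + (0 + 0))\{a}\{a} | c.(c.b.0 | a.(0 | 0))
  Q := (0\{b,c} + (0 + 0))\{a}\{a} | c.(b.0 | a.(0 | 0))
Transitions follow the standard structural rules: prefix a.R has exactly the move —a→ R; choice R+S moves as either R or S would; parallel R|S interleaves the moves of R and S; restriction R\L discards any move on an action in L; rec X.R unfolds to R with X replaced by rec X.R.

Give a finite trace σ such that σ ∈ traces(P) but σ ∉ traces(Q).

LTS(P): 7 reachable states
  p0 = (0\{b,c} + (0 + 0))\{a}\{a} | c.(c.b.0 | a.(0 | 0)) | -c-> p1
  p1 = (0\{b,c} + (0 + 0))\{a}\{a} | (c.b.0 | a.(0 | 0)) | -a-> p2, -c-> p3
  p2 = (0\{b,c} + (0 + 0))\{a}\{a} | (c.b.0 | (0 | 0)) | -c-> p4
  p3 = (0\{b,c} + (0 + 0))\{a}\{a} | (b.0 | a.(0 | 0)) | -a-> p4, -b-> p5
  p4 = (0\{b,c} + (0 + 0))\{a}\{a} | (b.0 | (0 | 0)) | -b-> p6
  p5 = (0\{b,c} + (0 + 0))\{a}\{a} | (0 | a.(0 | 0)) | -a-> p6
  p6 = (0\{b,c} + (0 + 0))\{a}\{a} | (0 | (0 | 0)) | deadlocked
LTS(Q): 5 reachable states
  q0 = (0\{b,c} + (0 + 0))\{a}\{a} | c.(b.0 | a.(0 | 0)) | -c-> q1
  q1 = (0\{b,c} + (0 + 0))\{a}\{a} | (b.0 | a.(0 | 0)) | -a-> q2, -b-> q3
  q2 = (0\{b,c} + (0 + 0))\{a}\{a} | (b.0 | (0 | 0)) | -b-> q4
  q3 = (0\{b,c} + (0 + 0))\{a}\{a} | (0 | a.(0 | 0)) | -a-> q4
  q4 = (0\{b,c} + (0 + 0))\{a}\{a} | (0 | (0 | 0)) | deadlocked
Trace ⟨cc⟩ through P, begin at {p0}:
  step 1 (c): {p1}
  step 2 (c): {p3}
  P completes σ.
Trace ⟨cc⟩ through Q, begin at {q0}:
  step 1 (c): {q1}
  step 2 (c): ∅ (Q stuck)

cc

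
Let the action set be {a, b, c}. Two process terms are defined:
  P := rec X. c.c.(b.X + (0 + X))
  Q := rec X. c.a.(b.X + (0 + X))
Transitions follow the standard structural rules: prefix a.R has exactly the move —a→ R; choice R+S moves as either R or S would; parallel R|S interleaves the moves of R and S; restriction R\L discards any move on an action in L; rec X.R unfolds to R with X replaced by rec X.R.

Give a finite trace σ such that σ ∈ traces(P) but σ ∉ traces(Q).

LTS(P): 3 reachable states
  m0 = rec X. c.c.(b.X + (0 + X)) → ··c··> m1
  m1 = c.(b.(rec X. c.c.(b.X + (0 + X))) + (0 + (rec X. c.c.(b.X + (0 + X))))) → ··c··> m2
  m2 = b.(rec X. c.c.(b.X + (0 + X))) + (0 + (rec X. c.c.(b.X + (0 + X)))) → ··b··> m0, ··c··> m1
LTS(Q): 3 reachable states
  n0 = rec X. c.a.(b.X + (0 + X)) → ··c··> n1
  n1 = a.(b.(rec X. c.a.(b.X + (0 + X))) + (0 + (rec X. c.a.(b.X + (0 + X))))) → ··a··> n2
  n2 = b.(rec X. c.a.(b.X + (0 + X))) + (0 + (rec X. c.a.(b.X + (0 + X)))) → ··b··> n0, ··c··> n1
Executing cc from P (initial set {m0}):
  after c @ step 1: {m1}
  after c @ step 2: {m2}
  ✓ P
Executing cc from Q (initial set {n0}):
  after c @ step 1: {n1}
  after c @ step 2: ∅ (Q stuck)

cc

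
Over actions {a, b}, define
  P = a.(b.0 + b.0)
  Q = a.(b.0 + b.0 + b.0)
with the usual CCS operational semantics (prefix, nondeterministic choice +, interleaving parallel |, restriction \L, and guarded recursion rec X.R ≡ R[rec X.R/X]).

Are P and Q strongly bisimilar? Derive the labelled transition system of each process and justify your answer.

bisimilar

Reachable graph of P (3 states):
  u0 = a.(b.0 + b.0) :: -a-> u1
  u1 = b.0 + b.0 :: -b-> u2
  u2 = 0 :: (no moves)
Reachable graph of Q (3 states):
  v0 = a.(b.0 + b.0 + b.0) :: -a-> v1
  v1 = b.0 + b.0 + b.0 :: -b-> v2
  v2 = 0 :: (no moves)
Bisimilarity quotient blocks:
  B0 = {u0, v0}
  B1 = {u1, v1}
  B2 = {u2, v2}
u0 ∈ B0, v0 ∈ B0 → same block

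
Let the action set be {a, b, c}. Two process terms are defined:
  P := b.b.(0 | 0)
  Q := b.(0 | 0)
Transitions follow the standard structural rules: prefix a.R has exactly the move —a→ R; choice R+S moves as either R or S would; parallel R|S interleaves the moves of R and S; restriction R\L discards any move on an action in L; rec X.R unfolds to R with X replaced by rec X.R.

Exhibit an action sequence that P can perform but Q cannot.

bb

Reachable graph of P (3 states):
  u0 = b.b.(0 | 0) :: —b→ u1
  u1 = b.(0 | 0) :: —b→ u2
  u2 = 0 | 0 :: (no moves)
Reachable graph of Q (2 states):
  v0 = b.(0 | 0) :: —b→ v1
  v1 = 0 | 0 :: (no moves)
Executing bb from P (initial set {u0}):
  after b @ step 1: {u1}
  after b @ step 2: {u2}
  — P admits the full trace.
Executing bb from Q (initial set {v0}):
  after b @ step 1: {v1}
  after b @ step 2: no successor for Q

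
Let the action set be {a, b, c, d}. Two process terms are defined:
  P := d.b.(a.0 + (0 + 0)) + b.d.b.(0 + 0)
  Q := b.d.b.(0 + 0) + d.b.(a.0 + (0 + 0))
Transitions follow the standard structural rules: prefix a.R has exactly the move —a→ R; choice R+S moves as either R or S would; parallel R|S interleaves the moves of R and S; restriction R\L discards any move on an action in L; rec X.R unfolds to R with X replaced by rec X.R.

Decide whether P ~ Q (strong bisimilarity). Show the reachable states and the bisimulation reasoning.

Reachable graph of P (7 states):
  p0 = d.b.(a.0 + (0 + 0)) + b.d.b.(0 + 0) has moves --b--▸ p1, --d--▸ p2
  p1 = d.b.(0 + 0) has moves --d--▸ p3
  p2 = b.(a.0 + (0 + 0)) has moves --b--▸ p4
  p3 = b.(0 + 0) has moves --b--▸ p5
  p4 = a.0 + (0 + 0) has moves --a--▸ p6
  p5 = 0 + 0 has moves stopped
  p6 = 0 has moves stopped
Reachable graph of Q (7 states):
  q0 = b.d.b.(0 + 0) + d.b.(a.0 + (0 + 0)) has moves --b--▸ q1, --d--▸ q2
  q1 = d.b.(0 + 0) has moves --d--▸ q3
  q2 = b.(a.0 + (0 + 0)) has moves --b--▸ q4
  q3 = b.(0 + 0) has moves --b--▸ q5
  q4 = a.0 + (0 + 0) has moves --a--▸ q6
  q5 = 0 + 0 has moves stopped
  q6 = 0 has moves stopped
Coarsest stable partition (strong bisimilarity classes):
  B0 = {p0, q0}
  B1 = {p1, q1}
  B2 = {p3, q3}
  B3 = {p5, p6, q5, q6}
  B4 = {p2, q2}
  B5 = {p4, q4}
p0 ∈ B0, q0 ∈ B0 → same block

P ~ Q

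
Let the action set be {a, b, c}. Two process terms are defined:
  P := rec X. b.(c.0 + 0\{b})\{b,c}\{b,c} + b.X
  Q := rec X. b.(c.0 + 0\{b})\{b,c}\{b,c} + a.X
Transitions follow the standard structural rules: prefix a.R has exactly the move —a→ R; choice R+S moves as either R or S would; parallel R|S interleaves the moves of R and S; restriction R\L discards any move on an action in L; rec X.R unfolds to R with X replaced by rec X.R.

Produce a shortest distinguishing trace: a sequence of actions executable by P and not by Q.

LTS(P): 2 reachable states
  p0 = rec X. b.(c.0 + 0\{b})\{b,c}\{b,c} + b.X :: —b→ p0, —b→ p1
  p1 = (c.0 + 0\{b})\{b,c}\{b,c} :: ∅
LTS(Q): 2 reachable states
  q0 = rec X. b.(c.0 + 0\{b})\{b,c}\{b,c} + a.X :: —a→ q0, —b→ q1
  q1 = (c.0 + 0\{b})\{b,c}\{b,c} :: ∅
Executing bb from P (initial set {p0}):
  after b @ step 1: {p0, p1}
  after b @ step 2: {p0, p1}
  P completes σ.
Executing bb from Q (initial set {q0}):
  after b @ step 1: {q1}
  after b @ step 2: no successor for Q

bb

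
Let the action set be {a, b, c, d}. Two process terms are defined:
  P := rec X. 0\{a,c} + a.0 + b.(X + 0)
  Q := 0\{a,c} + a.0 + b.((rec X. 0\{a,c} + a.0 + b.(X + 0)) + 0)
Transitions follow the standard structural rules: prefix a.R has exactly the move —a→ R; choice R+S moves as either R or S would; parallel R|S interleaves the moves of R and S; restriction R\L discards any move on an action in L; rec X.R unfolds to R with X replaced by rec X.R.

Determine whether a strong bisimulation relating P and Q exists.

LTS(P): 3 reachable states
  u0 = rec X. 0\{a,c} + a.0 + b.(X + 0) :: ··a··> u1, ··b··> u2
  u1 = 0 :: (no moves)
  u2 = (rec X. 0\{a,c} + a.0 + b.(X + 0)) + 0 :: ··a··> u1, ··b··> u2
LTS(Q): 3 reachable states
  v0 = 0\{a,c} + a.0 + b.((rec X. 0\{a,c} + a.0 + b.(X + 0)) + 0) :: ··a··> v1, ··b··> v2
  v1 = 0 :: (no moves)
  v2 = (rec X. 0\{a,c} + a.0 + b.(X + 0)) + 0 :: ··a··> v1, ··b··> v2
Bisimilarity quotient blocks:
  B0 = {u0, u2, v0, v2}
  B1 = {u1, v1}
u0 ∈ B0, v0 ∈ B0 → same block

YES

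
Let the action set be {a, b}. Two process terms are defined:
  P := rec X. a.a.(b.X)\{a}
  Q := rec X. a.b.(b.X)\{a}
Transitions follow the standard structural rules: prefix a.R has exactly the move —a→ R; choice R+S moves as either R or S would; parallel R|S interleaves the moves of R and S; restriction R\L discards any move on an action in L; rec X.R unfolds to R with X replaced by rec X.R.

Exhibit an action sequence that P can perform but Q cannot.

P's transition system — 4 states:
  s0 = rec X. a.a.(b.X)\{a} ⊢ ··a··> s1
  s1 = a.(b.(rec X. a.a.(b.X)\{a}))\{a} ⊢ ··a··> s2
  s2 = (b.(rec X. a.a.(b.X)\{a}))\{a} ⊢ ··b··> s3
  s3 = (rec X. a.a.(b.X)\{a})\{a} ⊢ stopped
Q's transition system — 4 states:
  t0 = rec X. a.b.(b.X)\{a} ⊢ ··a··> t1
  t1 = b.(b.(rec X. a.b.(b.X)\{a}))\{a} ⊢ ··b··> t2
  t2 = (b.(rec X. a.b.(b.X)\{a}))\{a} ⊢ ··b··> t3
  t3 = (rec X. a.b.(b.X)\{a})\{a} ⊢ stopped
Trace ⟨aa⟩ through P, begin at {s0}:
  step 1 (a): {s1}
  step 2 (a): {s2}
  ✓ P
Trace ⟨aa⟩ through Q, begin at {t0}:
  step 1 (a): {t1}
  step 2 (a): ∅ (Q stuck)

aa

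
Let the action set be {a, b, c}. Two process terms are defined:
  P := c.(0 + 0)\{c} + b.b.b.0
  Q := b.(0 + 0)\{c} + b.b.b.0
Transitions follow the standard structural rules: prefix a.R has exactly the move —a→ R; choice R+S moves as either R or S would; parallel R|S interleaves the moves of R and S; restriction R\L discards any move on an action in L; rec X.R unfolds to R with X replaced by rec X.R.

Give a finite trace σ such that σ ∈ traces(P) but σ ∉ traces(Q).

P's transition system — 5 states:
  m0 = c.(0 + 0)\{c} + b.b.b.0 → ··b··> m1, ··c··> m2
  m1 = b.b.0 → ··b··> m3
  m2 = (0 + 0)\{c} → ∅
  m3 = b.0 → ··b··> m4
  m4 = 0 → ∅
Q's transition system — 5 states:
  n0 = b.(0 + 0)\{c} + b.b.b.0 → ··b··> n1, ··b··> n2
  n1 = (0 + 0)\{c} → ∅
  n2 = b.b.0 → ··b··> n3
  n3 = b.0 → ··b··> n4
  n4 = 0 → ∅
Executing c from P (initial set {m0}):
  [1] c ⇒ {m2}
  P completes σ.
Executing c from Q (initial set {n0}):
  [1] c ⇒ no successor for Q

c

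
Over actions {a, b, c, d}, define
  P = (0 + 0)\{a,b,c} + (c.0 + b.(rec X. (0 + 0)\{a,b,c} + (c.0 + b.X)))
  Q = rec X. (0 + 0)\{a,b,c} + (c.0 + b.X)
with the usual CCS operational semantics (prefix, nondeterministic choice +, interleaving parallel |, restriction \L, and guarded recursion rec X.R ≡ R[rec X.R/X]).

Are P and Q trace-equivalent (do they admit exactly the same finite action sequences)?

LTS(P): 3 reachable states
  m0 = (0 + 0)\{a,b,c} + (c.0 + b.(rec X. (0 + 0)\{a,b,c} + (c.0 + b.X))) has moves —b→ m1, —c→ m2
  m1 = rec X. (0 + 0)\{a,b,c} + (c.0 + b.X) has moves —b→ m1, —c→ m2
  m2 = 0 has moves stopped
LTS(Q): 2 reachable states
  n0 = rec X. (0 + 0)\{a,b,c} + (c.0 + b.X) has moves —b→ n0, —c→ n1
  n1 = 0 has moves stopped
Coarsest stable partition (strong bisimilarity classes):
  B0 = {m0, m1, n0}
  B1 = {m2, n1}
m0 ∈ B0, n0 ∈ B0 → same block
Bisimilar ⇒ trace-equivalent.

traces(P) = traces(Q)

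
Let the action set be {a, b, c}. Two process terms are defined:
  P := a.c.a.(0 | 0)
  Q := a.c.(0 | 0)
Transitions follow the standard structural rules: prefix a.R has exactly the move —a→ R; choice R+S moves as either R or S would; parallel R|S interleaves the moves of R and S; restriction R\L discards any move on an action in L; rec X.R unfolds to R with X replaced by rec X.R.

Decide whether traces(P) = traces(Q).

traces(P) ≠ traces(Q) — witness ⟨aca⟩

LTS(P): 4 reachable states
  p0 = a.c.a.(0 | 0) | --a--▸ p1
  p1 = c.a.(0 | 0) | --c--▸ p2
  p2 = a.(0 | 0) | --a--▸ p3
  p3 = 0 | 0 | (no moves)
LTS(Q): 3 reachable states
  q0 = a.c.(0 | 0) | --a--▸ q1
  q1 = c.(0 | 0) | --c--▸ q2
  q2 = 0 | 0 | (no moves)
Run σ = ⟨aca⟩ on P: start {p0}
  [1] a ⇒ {p1}
  [2] c ⇒ {p2}
  [3] a ⇒ {p3}
  P completes σ.
Run σ = ⟨aca⟩ on Q: start {q0}
  [1] a ⇒ {q1}
  [2] c ⇒ {q2}
  [3] a ⇒ no successor for Q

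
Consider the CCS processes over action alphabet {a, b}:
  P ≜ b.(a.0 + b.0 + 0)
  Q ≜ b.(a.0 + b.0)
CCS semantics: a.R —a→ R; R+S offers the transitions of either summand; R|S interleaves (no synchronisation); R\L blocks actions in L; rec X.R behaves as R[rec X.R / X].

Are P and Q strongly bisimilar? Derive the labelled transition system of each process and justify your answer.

Reachable graph of P (3 states):
  s0 = b.(a.0 + b.0 + 0) has moves —b→ s1
  s1 = a.0 + b.0 + 0 has moves —a→ s2, —b→ s2
  s2 = 0 has moves stopped
Reachable graph of Q (3 states):
  t0 = b.(a.0 + b.0) has moves —b→ t1
  t1 = a.0 + b.0 has moves —a→ t2, —b→ t2
  t2 = 0 has moves stopped
Partition-refinement fixed point:
  B0 = {s0, t0}
  B1 = {s1, t1}
  B2 = {s2, t2}
s0 ∈ B0, t0 ∈ B0 → same block

bisimilar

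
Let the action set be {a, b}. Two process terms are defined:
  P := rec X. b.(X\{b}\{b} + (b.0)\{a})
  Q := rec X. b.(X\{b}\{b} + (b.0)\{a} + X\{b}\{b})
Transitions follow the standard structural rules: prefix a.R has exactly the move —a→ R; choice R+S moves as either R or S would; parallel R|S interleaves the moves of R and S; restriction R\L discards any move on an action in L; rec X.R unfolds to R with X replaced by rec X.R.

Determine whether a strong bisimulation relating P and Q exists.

Reachable graph of P (3 states):
  u0 = rec X. b.(X\{b}\{b} + (b.0)\{a}) has moves -b-> u1
  u1 = (rec X. b.(X\{b}\{b} + (b.0)\{a}))\{b}\{b} + (b.0)\{a} has moves -b-> u2
  u2 = 0\{a} has moves stopped
Reachable graph of Q (3 states):
  v0 = rec X. b.(X\{b}\{b} + (b.0)\{a} + X\{b}\{b}) has moves -b-> v1
  v1 = (rec X. b.(X\{b}\{b} + (b.0)\{a} + X\{b}\{b}))\{b}\{b} + (b.0)\{a} + (rec X. b.(X\{b}\{b} + (b.0)\{a} + X\{b}\{b}))\{b}\{b} has moves -b-> v2
  v2 = 0\{a} has moves stopped
Coarsest stable partition (strong bisimilarity classes):
  B0 = {u0, v0}
  B1 = {u1, v1}
  B2 = {u2, v2}
u0 ∈ B0, v0 ∈ B0 → same block

bisimilar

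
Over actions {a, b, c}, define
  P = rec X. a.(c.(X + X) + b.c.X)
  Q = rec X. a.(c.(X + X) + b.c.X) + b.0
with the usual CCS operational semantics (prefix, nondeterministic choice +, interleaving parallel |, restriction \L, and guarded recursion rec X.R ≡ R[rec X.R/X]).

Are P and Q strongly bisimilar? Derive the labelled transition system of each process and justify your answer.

LTS(P): 4 reachable states
  m0 = rec X. a.(c.(X + X) + b.c.X) has moves --a--▸ m1
  m1 = c.((rec X. a.(c.(X + X) + b.c.X)) + (rec X. a.(c.(X + X) + b.c.X))) + b.c.(rec X. a.(c.(X + X) + b.c.X)) has moves --b--▸ m2, --c--▸ m3
  m2 = c.(rec X. a.(c.(X + X) + b.c.X)) has moves --c--▸ m0
  m3 = (rec X. a.(c.(X + X) + b.c.X)) + (rec X. a.(c.(X + X) + b.c.X)) has moves --a--▸ m1
LTS(Q): 5 reachable states
  n0 = rec X. a.(c.(X + X) + b.c.X) + b.0 has moves --a--▸ n1, --b--▸ n2
  n1 = c.((rec X. a.(c.(X + X) + b.c.X) + b.0) + (rec X. a.(c.(X + X) + b.c.X) + b.0)) + b.c.(rec X. a.(c.(X + X) + b.c.X) + b.0) has moves --b--▸ n3, --c--▸ n4
  n2 = 0 has moves stopped
  n3 = c.(rec X. a.(c.(X + X) + b.c.X) + b.0) has moves --c--▸ n0
  n4 = (rec X. a.(c.(X + X) + b.c.X) + b.0) + (rec X. a.(c.(X + X) + b.c.X) + b.0) has moves --a--▸ n1, --b--▸ n2
Bisimilarity quotient blocks:
  B0 = {m0, m3}
  B1 = {m1}
  B2 = {m2}
  B3 = {n0, n4}
  B4 = {n1}
  B5 = {n2}
  B6 = {n3}
m0 ∈ B0, n0 ∈ B3 → different blocks

P ≁ Q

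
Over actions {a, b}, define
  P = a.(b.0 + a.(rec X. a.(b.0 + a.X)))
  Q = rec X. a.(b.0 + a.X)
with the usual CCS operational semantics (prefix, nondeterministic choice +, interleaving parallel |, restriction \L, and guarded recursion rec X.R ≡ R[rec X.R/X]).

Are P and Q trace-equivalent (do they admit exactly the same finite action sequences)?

traces(P) = traces(Q)

P's transition system — 4 states:
  m0 = a.(b.0 + a.(rec X. a.(b.0 + a.X))) :: =a=> m1
  m1 = b.0 + a.(rec X. a.(b.0 + a.X)) :: =a=> m2, =b=> m3
  m2 = rec X. a.(b.0 + a.X) :: =a=> m1
  m3 = 0 :: stopped
Q's transition system — 3 states:
  n0 = rec X. a.(b.0 + a.X) :: =a=> n1
  n1 = b.0 + a.(rec X. a.(b.0 + a.X)) :: =a=> n0, =b=> n2
  n2 = 0 :: stopped
Partition-refinement fixed point:
  B0 = {m0, m2, n0}
  B1 = {m1, n1}
  B2 = {m3, n2}
m0 ∈ B0, n0 ∈ B0 → same block
Bisimilar ⇒ trace-equivalent.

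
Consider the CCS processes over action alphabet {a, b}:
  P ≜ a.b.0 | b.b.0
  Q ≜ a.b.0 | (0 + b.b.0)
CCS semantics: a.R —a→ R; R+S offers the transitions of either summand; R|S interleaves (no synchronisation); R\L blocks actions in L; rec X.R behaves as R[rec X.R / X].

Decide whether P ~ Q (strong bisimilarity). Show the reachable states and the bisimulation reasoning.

bisimilar

P's transition system — 9 states:
  p0 = a.b.0 | b.b.0 ⊢ ··a··> p1, ··b··> p2
  p1 = b.0 | b.b.0 ⊢ ··b··> p3, ··b··> p4
  p2 = a.b.0 | b.0 ⊢ ··a··> p4, ··b··> p5
  p3 = 0 | b.b.0 ⊢ ··b··> p6
  p4 = b.0 | b.0 ⊢ ··b··> p6, ··b··> p7
  p5 = a.b.0 | 0 ⊢ ··a··> p7
  p6 = 0 | b.0 ⊢ ··b··> p8
  p7 = b.0 | 0 ⊢ ··b··> p8
  p8 = 0 | 0 ⊢ deadlocked
Q's transition system — 9 states:
  q0 = a.b.0 | (0 + b.b.0) ⊢ ··a··> q1, ··b··> q2
  q1 = b.0 | (0 + b.b.0) ⊢ ··b··> q3, ··b··> q4
  q2 = a.b.0 | b.0 ⊢ ··a··> q4, ··b··> q5
  q3 = 0 | (0 + b.b.0) ⊢ ··b··> q6
  q4 = b.0 | b.0 ⊢ ··b··> q6, ··b··> q7
  q5 = a.b.0 | 0 ⊢ ··a··> q7
  q6 = 0 | b.0 ⊢ ··b··> q8
  q7 = b.0 | 0 ⊢ ··b··> q8
  q8 = 0 | 0 ⊢ deadlocked
Coarsest stable partition (strong bisimilarity classes):
  B0 = {p0, q0}
  B1 = {p2, q2}
  B2 = {p3, p4, q3, q4}
  B3 = {p6, p7, q6, q7}
  B4 = {p8, q8}
  B5 = {p5, q5}
  B6 = {p1, q1}
p0 ∈ B0, q0 ∈ B0 → same block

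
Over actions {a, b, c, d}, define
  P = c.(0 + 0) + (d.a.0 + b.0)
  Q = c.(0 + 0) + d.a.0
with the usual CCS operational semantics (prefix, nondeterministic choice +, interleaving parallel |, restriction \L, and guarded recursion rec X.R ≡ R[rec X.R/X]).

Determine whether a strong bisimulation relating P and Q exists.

LTS(P): 4 reachable states
  m0 = c.(0 + 0) + (d.a.0 + b.0) has moves =b=> m1, =c=> m2, =d=> m3
  m1 = 0 has moves deadlocked
  m2 = 0 + 0 has moves deadlocked
  m3 = a.0 has moves =a=> m1
LTS(Q): 4 reachable states
  n0 = c.(0 + 0) + d.a.0 has moves =c=> n1, =d=> n2
  n1 = 0 + 0 has moves deadlocked
  n2 = a.0 has moves =a=> n3
  n3 = 0 has moves deadlocked
Partition-refinement fixed point:
  B0 = {m0}
  B1 = {m1, m2, n1, n3}
  B2 = {m3, n2}
  B3 = {n0}
m0 ∈ B0, n0 ∈ B3 → different blocks

P ≁ Q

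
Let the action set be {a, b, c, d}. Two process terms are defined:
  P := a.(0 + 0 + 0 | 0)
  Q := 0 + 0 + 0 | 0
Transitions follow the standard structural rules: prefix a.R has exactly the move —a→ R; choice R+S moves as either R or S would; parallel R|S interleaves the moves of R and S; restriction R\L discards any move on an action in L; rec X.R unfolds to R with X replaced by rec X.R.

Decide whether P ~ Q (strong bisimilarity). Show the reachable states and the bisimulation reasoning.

NO

Reachable graph of P (2 states):
  m0 = a.(0 + 0 + 0 | 0) has moves ··a··> m1
  m1 = 0 + 0 + 0 | 0 has moves deadlocked
Reachable graph of Q (1 states):
  n0 = 0 + 0 + 0 | 0 has moves deadlocked
Partition-refinement fixed point:
  B0 = {m0}
  B1 = {m1, n0}
m0 ∈ B0, n0 ∈ B1 → different blocks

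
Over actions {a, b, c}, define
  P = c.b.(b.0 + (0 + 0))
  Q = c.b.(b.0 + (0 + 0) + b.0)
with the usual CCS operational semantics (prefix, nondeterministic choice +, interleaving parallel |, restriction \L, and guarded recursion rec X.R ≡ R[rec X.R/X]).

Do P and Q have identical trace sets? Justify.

P's transition system — 4 states:
  s0 = c.b.(b.0 + (0 + 0)) ⊢ --c--▸ s1
  s1 = b.(b.0 + (0 + 0)) ⊢ --b--▸ s2
  s2 = b.0 + (0 + 0) ⊢ --b--▸ s3
  s3 = 0 ⊢ deadlocked
Q's transition system — 4 states:
  t0 = c.b.(b.0 + (0 + 0) + b.0) ⊢ --c--▸ t1
  t1 = b.(b.0 + (0 + 0) + b.0) ⊢ --b--▸ t2
  t2 = b.0 + (0 + 0) + b.0 ⊢ --b--▸ t3
  t3 = 0 ⊢ deadlocked
Partition-refinement fixed point:
  B0 = {s0, t0}
  B1 = {s1, t1}
  B2 = {s2, t2}
  B3 = {s3, t3}
s0 ∈ B0, t0 ∈ B0 → same block
Bisimilar ⇒ trace-equivalent.

trace-equivalent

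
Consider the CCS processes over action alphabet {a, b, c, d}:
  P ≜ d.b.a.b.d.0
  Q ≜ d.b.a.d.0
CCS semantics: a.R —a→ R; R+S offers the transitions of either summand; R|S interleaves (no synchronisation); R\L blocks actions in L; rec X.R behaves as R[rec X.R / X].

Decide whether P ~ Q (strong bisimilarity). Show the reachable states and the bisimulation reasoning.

NO

Reachable graph of P (6 states):
  s0 = d.b.a.b.d.0 → --d--▸ s1
  s1 = b.a.b.d.0 → --b--▸ s2
  s2 = a.b.d.0 → --a--▸ s3
  s3 = b.d.0 → --b--▸ s4
  s4 = d.0 → --d--▸ s5
  s5 = 0 → stopped
Reachable graph of Q (5 states):
  t0 = d.b.a.d.0 → --d--▸ t1
  t1 = b.a.d.0 → --b--▸ t2
  t2 = a.d.0 → --a--▸ t3
  t3 = d.0 → --d--▸ t4
  t4 = 0 → stopped
Coarsest stable partition (strong bisimilarity classes):
  B0 = {s0}
  B1 = {s1}
  B2 = {s2}
  B3 = {s3}
  B4 = {s4, t3}
  B5 = {s5, t4}
  B6 = {t0}
  B7 = {t1}
  B8 = {t2}
s0 ∈ B0, t0 ∈ B6 → different blocks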